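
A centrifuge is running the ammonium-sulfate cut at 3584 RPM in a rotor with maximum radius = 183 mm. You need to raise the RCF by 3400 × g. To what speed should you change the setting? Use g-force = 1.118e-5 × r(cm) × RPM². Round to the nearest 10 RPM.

5430 RPM

r = 183 mm = 18.3 cm
Current RCF = 1.118 × 10⁻⁵ × 18.3 × (3584)² = 1.118 × 10⁻⁵ × 18.3 × 12,845,056 ≈ 2,628 × g
Target RCF = 2,628 + 3,400 = 6,028 × g
N² = 6,028 / (20.4594 × 10⁻⁵) = 29,463,230
N ≈ √29,463,230 ≈ 5,428.0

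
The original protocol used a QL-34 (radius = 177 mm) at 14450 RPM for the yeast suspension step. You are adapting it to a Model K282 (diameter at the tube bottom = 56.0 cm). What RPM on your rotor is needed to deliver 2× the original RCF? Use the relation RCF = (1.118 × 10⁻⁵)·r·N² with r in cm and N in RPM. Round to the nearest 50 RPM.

≈ 16250 RPM

Original rotor: r = 177 mm = 17.7 cm
RCF = 1.118 × 10⁻⁵ × r × N²
RCF_original = 1.118 × 10⁻⁵ × 17.7 × (14450)² = 1.118 × 10⁻⁵ × 17.7 × 208,802,500 ≈ 41,319.1 × g
Target RCF = 2 × 41,319.1 ≈ 82,638.2 × g
Your rotor: r = 56.0 / 2 = 28 cm
82,638.2 = 1.118 × 10⁻⁵ × 28 × N²
N² = 82,638.2 / (31.304 × 10⁻⁵) = 263,986,072
N ≈ √263,986,072 ≈ 16,247.6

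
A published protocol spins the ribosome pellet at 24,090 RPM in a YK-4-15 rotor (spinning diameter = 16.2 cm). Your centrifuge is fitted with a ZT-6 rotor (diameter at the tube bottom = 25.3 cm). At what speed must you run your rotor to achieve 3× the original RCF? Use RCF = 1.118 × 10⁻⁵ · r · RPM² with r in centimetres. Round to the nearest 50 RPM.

Original rotor: r = 16.2 / 2 = 8.1 cm
RCF = 1.118 × 10⁻⁵ × r × N²
RCF_original = 1.118 × 10⁻⁵ × 8.1 × (24090)² = 1.118 × 10⁻⁵ × 8.1 × 580,328,100 ≈ 52,553.4 × g
Target RCF = 3 × 52,553.4 ≈ 157,660.2 × g
Your rotor: r = 25.3 / 2 = 12.65 cm
157,660.2 = 1.118 × 10⁻⁵ × 12.65 × N²
N² = 157,660.2 / (14.1427 × 10⁻⁵) = 1,114,781,477
N ≈ √1,114,781,477 ≈ 33,388.3

33400 RPM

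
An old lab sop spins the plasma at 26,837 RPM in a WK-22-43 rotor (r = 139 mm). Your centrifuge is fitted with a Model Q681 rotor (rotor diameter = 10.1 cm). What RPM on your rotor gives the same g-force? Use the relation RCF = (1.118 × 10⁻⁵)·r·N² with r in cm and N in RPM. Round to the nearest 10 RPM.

Original rotor: r = 139 mm = 13.9 cm
RCF_original = 1.118 × 10⁻⁵ × 13.9 × (26837)² = 1.118 × 10⁻⁵ × 13.9 × 720,224,569 ≈ 111,924.3 × g
Your rotor: r = 10.1 / 2 = 5.05 cm
111,924.3 = 1.118 × 10⁻⁵ × 5.05 × N²
N² = 111,924.3 / (5.6459 × 10⁻⁵) = 1,982,399,617
N ≈ √1,982,399,617 ≈ 44,524.1

≈ 44520 RPM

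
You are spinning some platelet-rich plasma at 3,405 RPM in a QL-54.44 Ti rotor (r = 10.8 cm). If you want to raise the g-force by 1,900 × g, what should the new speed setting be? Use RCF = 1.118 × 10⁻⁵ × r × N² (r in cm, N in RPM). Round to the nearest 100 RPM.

Current RCF = 1.118 × 10⁻⁵ × 10.8 × (3405)² = 1.118 × 10⁻⁵ × 10.8 × 11,594,025 ≈ 1,399.9 × g
Target RCF = 1,399.9 + 1,900 = 3,299.9 × g
N² = 3,299.9 / (12.0744 × 10⁻⁵) = 27,329,722
N ≈ √27,329,722 ≈ 5,227.8

5200 RPM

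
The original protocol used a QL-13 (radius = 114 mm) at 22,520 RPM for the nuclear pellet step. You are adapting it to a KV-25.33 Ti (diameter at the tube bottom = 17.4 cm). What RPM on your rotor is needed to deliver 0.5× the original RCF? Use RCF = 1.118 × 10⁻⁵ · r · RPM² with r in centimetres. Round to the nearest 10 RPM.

18230 RPM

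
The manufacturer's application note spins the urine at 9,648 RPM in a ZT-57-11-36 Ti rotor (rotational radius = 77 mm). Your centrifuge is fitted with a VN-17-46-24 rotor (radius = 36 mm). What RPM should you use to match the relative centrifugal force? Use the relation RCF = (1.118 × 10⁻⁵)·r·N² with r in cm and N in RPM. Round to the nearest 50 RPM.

≈ 14100 RPM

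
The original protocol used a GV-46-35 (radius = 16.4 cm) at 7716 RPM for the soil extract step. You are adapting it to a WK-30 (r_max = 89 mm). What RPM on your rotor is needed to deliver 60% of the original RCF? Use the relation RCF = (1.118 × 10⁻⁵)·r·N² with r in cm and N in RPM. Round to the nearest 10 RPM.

8110 RPM

RCF_original = 1.118 × 10⁻⁵ × 16.4 × (7716)² = 1.118 × 10⁻⁵ × 16.4 × 59,536,656 ≈ 10,916.2 × g
Target RCF = 0.6 × 10,916.2 ≈ 6,549.7 × g
Your rotor: r = 89 mm = 8.9 cm
6,549.7 = 1.118 × 10⁻⁵ × 8.9 × N²
N² = 6,549.7 / (9.9502 × 10⁻⁵) = 65,824,808
N ≈ √65,824,808 ≈ 8,113.2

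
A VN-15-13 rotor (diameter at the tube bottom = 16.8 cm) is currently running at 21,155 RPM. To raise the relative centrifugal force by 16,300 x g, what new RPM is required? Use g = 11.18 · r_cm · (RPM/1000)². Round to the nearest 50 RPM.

24900 RPM

r = 16.8 / 2 = 8.4 cm
Current RCF = 11.18 × 8.4 × (21.155)² = 11.18 × 8.4 × 447.534025 ≈ 42,028.8 × g
Target RCF = 42,028.8 + 16,300 = 58,328.8 × g
(N/1000)² = 58,328.8 / 93.912 = 621.1006
N = 1000 × √621.1006 ≈ 24,921.9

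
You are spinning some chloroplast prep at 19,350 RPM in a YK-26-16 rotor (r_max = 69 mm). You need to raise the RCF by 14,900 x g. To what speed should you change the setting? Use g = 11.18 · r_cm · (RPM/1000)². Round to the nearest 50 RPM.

≈ 23800 RPM

r = 69 mm = 6.9 cm
Current RCF = 11.18 × 6.9 × (19.35)² = 11.18 × 6.9 × 374.4225 ≈ 28,883.7 × g
Target RCF = 28,883.7 + 14,900 = 43,783.7 × g
(N/1000)² = 43,783.7 / 77.142 = 567.5728
N = 1000 × √567.5728 ≈ 23,823.8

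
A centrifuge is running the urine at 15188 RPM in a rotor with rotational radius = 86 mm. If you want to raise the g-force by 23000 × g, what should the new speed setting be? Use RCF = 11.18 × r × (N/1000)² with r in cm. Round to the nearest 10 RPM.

r = 86 mm = 8.6 cm
Current RCF = 11.18 × 8.6 × (15.188)² = 11.18 × 8.6 × 230.675344 ≈ 22,179 × g
Target RCF = 22,179 + 23,000 = 45,179 × g
(N/1000)² = 45,179 / 96.148 = 469.8902
N = 1000 × √469.8902 ≈ 21,677.0

≈ 21680 RPM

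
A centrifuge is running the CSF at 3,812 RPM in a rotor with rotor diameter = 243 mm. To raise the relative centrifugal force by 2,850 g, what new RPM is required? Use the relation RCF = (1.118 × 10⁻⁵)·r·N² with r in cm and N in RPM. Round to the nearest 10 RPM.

r = 243 mm / 2 = 121.5 mm = 12.15 cm
Current RCF = 1.118 × 10⁻⁵ × 12.15 × (3812)² = 1.118 × 10⁻⁵ × 12.15 × 14,531,344 ≈ 1,973.9 × g
Target RCF = 1,973.9 + 2,850 = 4,823.9 × g
N² = 4,823.9 / (13.5837 × 10⁻⁵) = 35,512,416
N ≈ √35,512,416 ≈ 5,959.2

5960 RPM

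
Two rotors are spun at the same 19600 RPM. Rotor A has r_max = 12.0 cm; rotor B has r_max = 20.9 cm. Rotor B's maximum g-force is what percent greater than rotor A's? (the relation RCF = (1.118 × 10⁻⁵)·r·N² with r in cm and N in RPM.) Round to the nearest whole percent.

74%

At equal RPM, RCF scales linearly with r: ratio = 20.9 / 12.0 = 1.7417.
So rotor B delivers 74.2% more g-force.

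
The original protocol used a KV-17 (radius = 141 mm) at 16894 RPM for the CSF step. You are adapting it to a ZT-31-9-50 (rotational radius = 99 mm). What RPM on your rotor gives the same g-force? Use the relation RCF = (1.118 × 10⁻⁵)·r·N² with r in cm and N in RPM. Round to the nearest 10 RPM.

20160 RPM

Original rotor: r = 141 mm = 14.1 cm
RCF = 1.118 × 10⁻⁵ × r × N²
RCF_original = 1.118 × 10⁻⁵ × 14.1 × (16894)² = 1.118 × 10⁻⁵ × 14.1 × 285,407,236 ≈ 44,991 × g
Your rotor: r = 99 mm = 9.9 cm
44,991 = 1.118 × 10⁻⁵ × 9.9 × N²
N² = 44,991 / (11.0682 × 10⁻⁵) = 406,488,860
N ≈ √406,488,860 ≈ 20,161.6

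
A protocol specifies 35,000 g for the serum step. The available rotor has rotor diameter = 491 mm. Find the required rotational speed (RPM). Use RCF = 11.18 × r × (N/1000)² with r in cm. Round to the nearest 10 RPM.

r = 491 mm / 2 = 245.5 mm = 24.55 cm
35,000 = 11.18 × 24.55 × (N/1000)²
(N/1000)² = 35,000 / 274.469 = 127.519
N = 1000 × √127.519 ≈ 11,292.4

N ≈ 11290 RPM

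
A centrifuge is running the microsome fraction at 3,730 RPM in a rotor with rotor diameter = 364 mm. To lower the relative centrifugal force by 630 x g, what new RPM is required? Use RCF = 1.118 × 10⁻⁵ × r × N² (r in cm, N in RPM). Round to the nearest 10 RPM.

≈ 3290 RPM

r = 364 mm / 2 = 182 mm = 18.2 cm
Current RCF = 1.118 × 10⁻⁵ × 18.2 × (3730)² = 1.118 × 10⁻⁵ × 18.2 × 13,912,900 ≈ 2,830.9 × g
Target RCF = 2,830.9 − 630 = 2,200.9 × g
N² = 2,200.9 / (20.3476 × 10⁻⁵) = 10,816,509
N ≈ √10,816,509 ≈ 3,288.8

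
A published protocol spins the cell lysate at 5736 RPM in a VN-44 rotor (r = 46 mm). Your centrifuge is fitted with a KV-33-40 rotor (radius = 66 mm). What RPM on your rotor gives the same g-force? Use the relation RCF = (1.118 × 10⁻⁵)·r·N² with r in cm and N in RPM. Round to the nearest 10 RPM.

4790 RPM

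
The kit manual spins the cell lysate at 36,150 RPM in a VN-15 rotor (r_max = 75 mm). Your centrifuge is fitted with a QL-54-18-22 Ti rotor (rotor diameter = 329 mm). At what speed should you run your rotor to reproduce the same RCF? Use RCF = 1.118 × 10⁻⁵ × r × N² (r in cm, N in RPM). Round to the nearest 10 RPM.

24410 RPM

Original rotor: r = 75 mm = 7.5 cm
RCF_original = 1.118 × 10⁻⁵ × 7.5 × (36150)² = 1.118 × 10⁻⁵ × 7.5 × 1,306,822,500 ≈ 109,577.1 × g
Your rotor: r = 329 mm / 2 = 164.5 mm = 16.45 cm
109,577.1 = 1.118 × 10⁻⁵ × 16.45 × N²
N² = 109,577.1 / (18.3911 × 10⁻⁵) = 595,815,911
N ≈ √595,815,911 ≈ 24,409.3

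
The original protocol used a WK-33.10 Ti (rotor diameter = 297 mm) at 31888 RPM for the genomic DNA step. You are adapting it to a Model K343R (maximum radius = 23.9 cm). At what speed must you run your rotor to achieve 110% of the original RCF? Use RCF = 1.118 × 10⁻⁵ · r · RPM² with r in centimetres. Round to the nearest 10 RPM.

26360 RPM

Original rotor: r = 297 mm / 2 = 148.5 mm = 14.85 cm
RCF = 1.118 × 10⁻⁵ × r × N²
RCF_original = 1.118 × 10⁻⁵ × 14.85 × (31888)² = 1.118 × 10⁻⁵ × 14.85 × 1,016,844,544 ≈ 168,819.6 × g
Target RCF = 1.1 × 168,819.6 ≈ 185,701.6 × g
185,701.6 = 1.118 × 10⁻⁵ × 23.9 × N²
N² = 185,701.6 / (26.7202 × 10⁻⁵) = 694,985,816
N ≈ √694,985,816 ≈ 26,362.6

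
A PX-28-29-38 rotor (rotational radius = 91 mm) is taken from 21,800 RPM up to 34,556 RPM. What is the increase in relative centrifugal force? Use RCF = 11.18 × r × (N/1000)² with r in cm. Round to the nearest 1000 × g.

r = 91 mm = 9.1 cm
RCF₁ = 11.18 × 9.1 × (21.8)² = 11.18 × 9.1 × 475.24 ≈ 48,350 × g
RCF₂ = 11.18 × 9.1 × (34.556)² = 11.18 × 9.1 × 1,194.117136 ≈ 121,487.1 × g
Increase = 121,487.1 − 48,350 = 73,137.1

73000 g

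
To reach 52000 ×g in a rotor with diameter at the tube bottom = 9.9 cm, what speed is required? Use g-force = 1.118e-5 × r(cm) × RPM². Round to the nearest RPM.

r = 9.9 / 2 = 4.95 cm
52,000 = 1.118 × 10⁻⁵ × 4.95 × N²
N² = 52,000 / (5.5341 × 10⁻⁵) = 939,628,847
N ≈ √939,628,847 ≈ 30,653.4

N ≈ 30653 RPM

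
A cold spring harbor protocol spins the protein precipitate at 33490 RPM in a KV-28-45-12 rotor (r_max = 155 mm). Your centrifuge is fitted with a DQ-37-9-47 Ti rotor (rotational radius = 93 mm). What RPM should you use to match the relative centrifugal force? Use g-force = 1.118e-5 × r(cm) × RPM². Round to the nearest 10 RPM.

43240 RPM

Original rotor: r = 155 mm = 15.5 cm
RCF_original = 1.118 × 10⁻⁵ × 15.5 × (33490)² = 1.118 × 10⁻⁵ × 15.5 × 1,121,580,100 ≈ 194,358.6 × g
Your rotor: r = 93 mm = 9.3 cm
194,358.6 = 1.118 × 10⁻⁵ × 9.3 × N²
N² = 194,358.6 / (10.3974 × 10⁻⁵) = 1,869,300,017
N ≈ √1,869,300,017 ≈ 43,235.4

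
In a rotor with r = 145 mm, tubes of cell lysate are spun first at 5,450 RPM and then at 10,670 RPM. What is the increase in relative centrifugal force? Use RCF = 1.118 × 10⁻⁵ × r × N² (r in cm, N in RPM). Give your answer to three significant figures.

≈ 13600 ×g

r = 145 mm = 14.5 cm
RCF₁ = 1.118 × 10⁻⁵ × 14.5 × (5450)² = 1.118 × 10⁻⁵ × 14.5 × 29,702,500 ≈ 4,815.1 × g
RCF₂ = 1.118 × 10⁻⁵ × 14.5 × (10670)² = 1.118 × 10⁻⁵ × 14.5 × 113,848,900 ≈ 18,456 × g
Increase = 18,456 − 4,815.1 = 13,640.9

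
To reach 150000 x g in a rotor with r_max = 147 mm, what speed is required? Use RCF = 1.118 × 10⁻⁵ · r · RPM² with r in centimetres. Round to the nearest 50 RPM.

30200 RPM

r = 147 mm = 14.7 cm
150,000 = 1.118 × 10⁻⁵ × 14.7 × N²
N² = 150,000 / (16.4346 × 10⁻⁵) = 912,708,554
N ≈ √912,708,554 ≈ 30,211.1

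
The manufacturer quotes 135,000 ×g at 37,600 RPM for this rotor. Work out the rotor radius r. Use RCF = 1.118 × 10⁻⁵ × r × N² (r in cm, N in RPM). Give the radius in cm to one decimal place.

135000 = 1.118 × 10⁻⁵ × r × (37600)²
r = 135000 / (1.118 × 10⁻⁵ × 1,413,760,000) = 135000 / 15805.84 ≈ 8.541 cm

≈ 8.5 cm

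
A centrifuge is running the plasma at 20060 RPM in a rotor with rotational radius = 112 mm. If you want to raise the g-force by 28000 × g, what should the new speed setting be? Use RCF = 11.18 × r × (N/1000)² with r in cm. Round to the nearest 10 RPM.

r = 112 mm = 11.2 cm
Current RCF = 11.18 × 11.2 × (20.06)² = 11.18 × 11.2 × 402.4036 ≈ 50,387.4 × g
Target RCF = 50,387.4 + 28,000 = 78,387.4 × g
(N/1000)² = 78,387.4 / 125.216 = 626.0174
N = 1000 × √626.0174 ≈ 25,020.3

25020 RPM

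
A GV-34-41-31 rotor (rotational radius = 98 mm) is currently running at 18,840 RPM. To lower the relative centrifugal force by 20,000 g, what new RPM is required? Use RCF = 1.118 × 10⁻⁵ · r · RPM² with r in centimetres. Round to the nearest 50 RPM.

13150 RPM

r = 98 mm = 9.8 cm
Current RCF = 1.118 × 10⁻⁵ × 9.8 × (18840)² = 1.118 × 10⁻⁵ × 9.8 × 354,945,600 ≈ 38,889.3 × g
Target RCF = 38,889.3 − 20,000 = 18,889.3 × g
N² = 18,889.3 / (10.9564 × 10⁻⁵) = 172,404,257
N ≈ √172,404,257 ≈ 13,130.3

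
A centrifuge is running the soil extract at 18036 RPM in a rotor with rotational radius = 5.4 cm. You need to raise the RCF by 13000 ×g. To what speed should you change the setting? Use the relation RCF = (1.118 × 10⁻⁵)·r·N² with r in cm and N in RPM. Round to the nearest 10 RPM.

Current RCF = 1.118 × 10⁻⁵ × 5.4 × (18036)² = 1.118 × 10⁻⁵ × 5.4 × 325,297,296 ≈ 19,638.8 × g
Target RCF = 19,638.8 + 13,000 = 32,638.8 × g
N² = 32,638.8 / (6.0372 × 10⁻⁵) = 540,628,106
N ≈ √540,628,106 ≈ 23,251.4

N₂ ≈ 23250 RPM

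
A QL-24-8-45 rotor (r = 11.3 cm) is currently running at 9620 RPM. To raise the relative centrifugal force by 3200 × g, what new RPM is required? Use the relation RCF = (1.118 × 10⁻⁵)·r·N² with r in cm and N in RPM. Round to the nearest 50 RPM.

Current RCF = 1.118 × 10⁻⁵ × 11.3 × (9620)² = 1.118 × 10⁻⁵ × 11.3 × 92,544,400 ≈ 11,691.5 × g
Target RCF = 11,691.5 + 3,200 = 14,891.5 × g
N² = 14,891.5 / (12.6334 × 10⁻⁵) = 117,874,048
N ≈ √117,874,048 ≈ 10,857.0

N₂ ≈ 10850 RPM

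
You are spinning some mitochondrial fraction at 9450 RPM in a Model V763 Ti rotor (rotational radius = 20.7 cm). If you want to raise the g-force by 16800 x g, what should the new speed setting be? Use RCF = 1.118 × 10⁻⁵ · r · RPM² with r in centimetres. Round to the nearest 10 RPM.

≈ 12720 RPM

Current RCF = 1.118 × 10⁻⁵ × 20.7 × (9450)² = 1.118 × 10⁻⁵ × 20.7 × 89,302,500 ≈ 20,666.9 × g
Target RCF = 20,666.9 + 16,800 = 37,466.9 × g
N² = 37,466.9 / (23.1426 × 10⁻⁵) = 161,895,811
N ≈ √161,895,811 ≈ 12,723.8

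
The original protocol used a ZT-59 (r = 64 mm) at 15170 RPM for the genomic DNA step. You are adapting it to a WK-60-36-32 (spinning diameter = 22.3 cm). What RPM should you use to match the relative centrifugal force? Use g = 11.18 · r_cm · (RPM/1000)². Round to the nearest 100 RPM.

≈ 11500 RPM

Original rotor: r = 64 mm = 6.4 cm
RCF_original = 11.18 × 6.4 × (15.17)² = 11.18 × 6.4 × 230.1289 ≈ 16,466.2 × g
Your rotor: r = 22.3 / 2 = 11.15 cm
16,466.2 = 11.18 × 11.15 × (N/1000)²
(N/1000)² = 16,466.2 / 124.657 = 132.0921
N = 1000 × √132.0921 ≈ 11,493.1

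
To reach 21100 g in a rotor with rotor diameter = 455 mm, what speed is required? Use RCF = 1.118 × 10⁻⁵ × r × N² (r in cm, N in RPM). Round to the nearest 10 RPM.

≈ 9110 RPM

r = 455 mm / 2 = 227.5 mm = 22.75 cm
RCF = 1.118 × 10⁻⁵ × r × N²
21,100 = 1.118 × 10⁻⁵ × 22.75 × N²
N² = 21,100 / (25.4345 × 10⁻⁵) = 82,958,187
N ≈ √82,958,187 ≈ 9,108.1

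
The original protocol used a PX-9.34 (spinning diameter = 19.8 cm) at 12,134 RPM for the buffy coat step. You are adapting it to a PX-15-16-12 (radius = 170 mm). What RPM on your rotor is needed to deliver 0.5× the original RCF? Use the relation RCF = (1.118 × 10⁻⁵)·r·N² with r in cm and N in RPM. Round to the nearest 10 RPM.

≈ 6550 RPM

Original rotor: r = 19.8 / 2 = 9.9 cm
RCF_original = 1.118 × 10⁻⁵ × 9.9 × (12134)² = 1.118 × 10⁻⁵ × 9.9 × 147,233,956 ≈ 16,296.1 × g
Target RCF = 0.5 × 16,296.1 ≈ 8,148.1 × g
Your rotor: r = 170 mm = 17.0 cm
8,148.1 = 1.118 × 10⁻⁵ × 17 × N²
N² = 8,148.1 / (19.006 × 10⁻⁵) = 42,871,199
N ≈ √42,871,199 ≈ 6,547.6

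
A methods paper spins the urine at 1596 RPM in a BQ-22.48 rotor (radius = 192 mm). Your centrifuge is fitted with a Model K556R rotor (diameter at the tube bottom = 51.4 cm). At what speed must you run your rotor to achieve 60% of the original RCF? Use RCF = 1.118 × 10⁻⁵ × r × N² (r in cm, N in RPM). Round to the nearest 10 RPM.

≈ 1070 RPM

Original rotor: r = 192 mm = 19.2 cm
RCF = 1.118 × 10⁻⁵ × r × N²
RCF_original = 1.118 × 10⁻⁵ × 19.2 × (1596)² = 1.118 × 10⁻⁵ × 19.2 × 2,547,216 ≈ 546.8 × g
Target RCF = 0.6 × 546.8 ≈ 328.1 × g
Your rotor: r = 51.4 / 2 = 25.7 cm
328.1 = 1.118 × 10⁻⁵ × 25.7 × N²
N² = 328.1 / (28.7326 × 10⁻⁵) = 1,141,908
N ≈ √1,141,908 ≈ 1,068.6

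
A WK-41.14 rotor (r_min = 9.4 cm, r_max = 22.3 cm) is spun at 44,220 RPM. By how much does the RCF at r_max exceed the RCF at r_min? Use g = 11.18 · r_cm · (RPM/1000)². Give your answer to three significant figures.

282000 ×g

RCF_max = 11.18 × 22.3 × (44.22)² = 11.18 × 22.3 × 1,955.4084 ≈ 487,510.7 × g
RCF_min = 11.18 × 9.4 × (44.22)² = 11.18 × 9.4 × 1,955.4084 ≈ 205,497.8 × g
ΔRCF = 487,510.7 − 205,497.8 = 282,012.9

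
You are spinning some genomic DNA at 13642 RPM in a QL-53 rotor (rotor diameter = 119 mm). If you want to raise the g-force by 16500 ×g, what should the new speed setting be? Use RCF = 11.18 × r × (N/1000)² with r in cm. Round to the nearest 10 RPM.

N₂ ≈ 20840 RPM

r = 119 mm / 2 = 59.5 mm = 5.95 cm
Current RCF = 11.18 × 5.95 × (13.642)² = 11.18 × 5.95 × 186.104164 ≈ 12,379.8 × g
Target RCF = 12,379.8 + 16,500 = 28,879.8 × g
(N/1000)² = 28,879.8 / 66.521 = 434.1456
N = 1000 × √434.1456 ≈ 20,836.2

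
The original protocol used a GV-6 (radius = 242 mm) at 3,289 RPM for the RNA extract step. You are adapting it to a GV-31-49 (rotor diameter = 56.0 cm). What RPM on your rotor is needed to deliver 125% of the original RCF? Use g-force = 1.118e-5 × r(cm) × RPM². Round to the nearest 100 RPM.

3400 RPM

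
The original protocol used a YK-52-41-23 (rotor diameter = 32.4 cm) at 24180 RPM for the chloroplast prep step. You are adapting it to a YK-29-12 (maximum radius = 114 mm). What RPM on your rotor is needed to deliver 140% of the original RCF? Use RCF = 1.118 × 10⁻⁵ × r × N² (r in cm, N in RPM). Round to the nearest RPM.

34106 RPM

Original rotor: r = 32.4 / 2 = 16.2 cm
RCF = 1.118 × 10⁻⁵ × r × N²
RCF_original = 1.118 × 10⁻⁵ × 16.2 × (24180)² = 1.118 × 10⁻⁵ × 16.2 × 584,672,400 ≈ 105,893.5 × g
Target RCF = 1.4 × 105,893.5 ≈ 148,250.9 × g
Your rotor: r = 114 mm = 11.4 cm
148,250.9 = 1.118 × 10⁻⁵ × 11.4 × N²
N² = 148,250.9 / (12.7452 × 10⁻⁵) = 1,163,190,064
N ≈ √1,163,190,064 ≈ 34,105.6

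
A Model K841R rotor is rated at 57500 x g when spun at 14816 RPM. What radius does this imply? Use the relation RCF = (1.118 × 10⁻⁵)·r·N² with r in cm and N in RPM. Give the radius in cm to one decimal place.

57500 = 1.118 × 10⁻⁵ × r × (14816)²
r = 57500 / (1.118 × 10⁻⁵ × 219,513,856) = 57500 / 2454.165 ≈ 23.430 cm

≈ 23.4 cm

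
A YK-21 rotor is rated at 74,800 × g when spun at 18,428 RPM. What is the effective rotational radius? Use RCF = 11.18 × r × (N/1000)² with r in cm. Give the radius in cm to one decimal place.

r ≈ 19.7 cm

74800 = 11.18 × r × (18.428)²
r = 74800 / (11.18 × 339.591184) = 74800 / 3796.629 ≈ 19.702 cm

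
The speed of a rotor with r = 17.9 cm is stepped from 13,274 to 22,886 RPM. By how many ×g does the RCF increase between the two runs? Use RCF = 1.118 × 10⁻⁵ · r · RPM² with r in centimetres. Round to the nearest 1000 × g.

RCF₁ = 1.118 × 10⁻⁵ × 17.9 × (13274)² = 1.118 × 10⁻⁵ × 17.9 × 176,199,076 ≈ 35,261.3 × g
RCF₂ = 1.118 × 10⁻⁵ × 17.9 × (22886)² = 1.118 × 10⁻⁵ × 17.9 × 523,768,996 ≈ 104,817.7 × g
Increase = 104,817.7 − 35,261.3 = 69,556.4

70000 ×g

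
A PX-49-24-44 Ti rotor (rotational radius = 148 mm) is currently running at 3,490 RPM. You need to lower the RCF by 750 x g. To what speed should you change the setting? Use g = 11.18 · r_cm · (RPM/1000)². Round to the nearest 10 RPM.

r = 148 mm = 14.8 cm
Current RCF = 11.18 × 14.8 × (3.49)² = 11.18 × 14.8 × 12.1801 ≈ 2,015.4 × g
Target RCF = 2,015.4 − 750 = 1,265.4 × g
(N/1000)² = 1,265.4 / 165.464 = 7.647585
N = 1000 × √7.647585 ≈ 2,765.4

≈ 2770 RPM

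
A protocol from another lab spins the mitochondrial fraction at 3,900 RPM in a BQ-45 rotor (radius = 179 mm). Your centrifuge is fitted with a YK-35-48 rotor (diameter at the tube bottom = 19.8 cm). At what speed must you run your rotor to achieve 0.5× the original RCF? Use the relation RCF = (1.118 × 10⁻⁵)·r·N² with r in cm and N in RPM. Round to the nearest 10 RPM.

≈ 3710 RPM

Original rotor: r = 179 mm = 17.9 cm
RCF_original = 1.118 × 10⁻⁵ × 17.9 × (3900)² = 1.118 × 10⁻⁵ × 17.9 × 15,210,000 ≈ 3,043.9 × g
Target RCF = 0.5 × 3,043.9 ≈ 1,522 × g
Your rotor: r = 19.8 / 2 = 9.9 cm
1,522 = 1.118 × 10⁻⁵ × 9.9 × N²
N² = 1,522 / (11.0682 × 10⁻⁵) = 13,751,107
N ≈ √13,751,107 ≈ 3,708.2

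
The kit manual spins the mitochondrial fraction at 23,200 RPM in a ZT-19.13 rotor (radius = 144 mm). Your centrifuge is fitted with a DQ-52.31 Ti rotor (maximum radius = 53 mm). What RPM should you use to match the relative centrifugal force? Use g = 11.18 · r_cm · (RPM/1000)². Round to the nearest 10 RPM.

38240 RPM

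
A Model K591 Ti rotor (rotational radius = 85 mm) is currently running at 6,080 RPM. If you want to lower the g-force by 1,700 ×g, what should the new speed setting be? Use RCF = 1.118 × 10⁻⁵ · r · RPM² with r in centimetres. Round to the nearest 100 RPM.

r = 85 mm = 8.5 cm
Current RCF = 1.118 × 10⁻⁵ × 8.5 × (6080)² = 1.118 × 10⁻⁵ × 8.5 × 36,966,400 ≈ 3,512.9 × g
Target RCF = 3,512.9 − 1,700 = 1,812.9 × g
N² = 1,812.9 / (9.503 × 10⁻⁵) = 19,077,134
N ≈ √19,077,134 ≈ 4,367.7

4400 RPM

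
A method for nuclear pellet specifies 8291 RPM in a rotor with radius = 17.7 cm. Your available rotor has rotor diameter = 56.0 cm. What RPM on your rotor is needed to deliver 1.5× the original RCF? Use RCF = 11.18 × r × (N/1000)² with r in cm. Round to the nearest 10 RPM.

RCF_original = 11.18 × 17.7 × (8.291)² = 11.18 × 17.7 × 68.740681 ≈ 13,602.8 × g
Target RCF = 1.5 × 13,602.8 ≈ 20,404.2 × g
Your rotor: r = 56.0 / 2 = 28 cm
20,404.2 = 11.18 × 28 × (N/1000)²
(N/1000)² = 20,404.2 / 313.04 = 65.18081
N = 1000 × √65.18081 ≈ 8,073.5

≈ 8070 RPM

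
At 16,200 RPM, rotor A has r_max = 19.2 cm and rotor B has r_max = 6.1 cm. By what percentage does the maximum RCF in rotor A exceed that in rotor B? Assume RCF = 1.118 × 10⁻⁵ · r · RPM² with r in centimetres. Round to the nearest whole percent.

At equal RPM, RCF scales linearly with r: ratio = 19.2 / 6.1 = 3.1475.
So rotor A delivers 214.8% more g-force.

215%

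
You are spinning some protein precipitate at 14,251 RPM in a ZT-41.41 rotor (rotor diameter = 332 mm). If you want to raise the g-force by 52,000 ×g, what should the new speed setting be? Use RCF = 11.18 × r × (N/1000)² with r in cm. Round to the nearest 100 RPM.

≈ 22000 RPM

r = 332 mm / 2 = 166 mm = 16.6 cm
Current RCF = 11.18 × 16.6 × (14.251)² = 11.18 × 16.6 × 203.091001 ≈ 37,691.3 × g
Target RCF = 37,691.3 + 52,000 = 89,691.3 × g
(N/1000)² = 89,691.3 / 185.588 = 483.2818
N = 1000 × √483.2818 ≈ 21,983.7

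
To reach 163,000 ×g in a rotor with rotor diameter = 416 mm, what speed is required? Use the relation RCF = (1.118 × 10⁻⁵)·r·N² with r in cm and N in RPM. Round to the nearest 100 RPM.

≈ 26500 RPM

r = 416 mm / 2 = 208 mm = 20.8 cm
163,000 = 1.118 × 10⁻⁵ × 20.8 × N²
N² = 163,000 / (23.2544 × 10⁻⁵) = 700,942,617
N ≈ √700,942,617 ≈ 26,475.3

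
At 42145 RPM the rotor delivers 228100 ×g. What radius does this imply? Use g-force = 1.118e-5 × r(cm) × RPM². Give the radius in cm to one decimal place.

≈ 11.5 cm

RCF = 1.118 × 10⁻⁵ × r × N²
228100 = 1.118 × 10⁻⁵ × r × (42145)²
r = 228100 / (1.118 × 10⁻⁵ × 1,776,201,025) = 228100 / 19857.93 ≈ 11.487 cm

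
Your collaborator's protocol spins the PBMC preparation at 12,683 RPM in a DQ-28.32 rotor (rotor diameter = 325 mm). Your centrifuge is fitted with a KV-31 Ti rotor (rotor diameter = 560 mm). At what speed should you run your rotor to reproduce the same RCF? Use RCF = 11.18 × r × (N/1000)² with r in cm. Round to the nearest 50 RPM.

≈ 9650 RPM

Original rotor: r = 325 mm / 2 = 162.5 mm = 16.25 cm
RCF = 11.18 × r × (N/1000)²
RCF_original = 11.18 × 16.25 × (12.683)² = 11.18 × 16.25 × 160.858489 ≈ 29,224 × g
Your rotor: r = 560 mm / 2 = 280 mm = 28 cm
29,224 = 11.18 × 28 × (N/1000)²
(N/1000)² = 29,224 / 313.04 = 93.35548
N = 1000 × √93.35548 ≈ 9,662.1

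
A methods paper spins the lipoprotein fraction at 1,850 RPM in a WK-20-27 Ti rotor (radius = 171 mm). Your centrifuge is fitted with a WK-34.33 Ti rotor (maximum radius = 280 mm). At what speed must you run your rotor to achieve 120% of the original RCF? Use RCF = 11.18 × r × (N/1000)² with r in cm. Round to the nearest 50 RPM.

≈ 1600 RPM

Original rotor: r = 171 mm = 17.1 cm
RCF_original = 11.18 × 17.1 × (1.85)² = 11.18 × 17.1 × 3.4225 ≈ 654.3 × g
Target RCF = 1.2 × 654.3 ≈ 785.2 × g
Your rotor: r = 280 mm = 28.0 cm
785.2 = 11.18 × 28 × (N/1000)²
(N/1000)² = 785.2 / 313.04 = 2.508306
N = 1000 × √2.508306 ≈ 1,583.8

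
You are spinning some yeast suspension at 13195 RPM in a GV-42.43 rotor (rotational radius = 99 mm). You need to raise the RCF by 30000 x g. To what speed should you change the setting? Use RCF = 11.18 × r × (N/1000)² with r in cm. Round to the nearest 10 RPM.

r = 99 mm = 9.9 cm
Current RCF = 11.18 × 9.9 × (13.195)² = 11.18 × 9.9 × 174.108025 ≈ 19,270.6 × g
Target RCF = 19,270.6 + 30,000 = 49,270.6 × g
(N/1000)² = 49,270.6 / 110.682 = 445.1546
N = 1000 × √445.1546 ≈ 21,098.7

21100 RPM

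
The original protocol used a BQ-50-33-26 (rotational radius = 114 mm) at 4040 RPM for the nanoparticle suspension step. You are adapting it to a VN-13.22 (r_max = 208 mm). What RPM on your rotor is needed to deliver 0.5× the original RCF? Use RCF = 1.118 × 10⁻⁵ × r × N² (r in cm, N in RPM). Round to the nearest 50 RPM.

≈ 2100 RPM

Original rotor: r = 114 mm = 11.4 cm
RCF_original = 1.118 × 10⁻⁵ × 11.4 × (4040)² = 1.118 × 10⁻⁵ × 11.4 × 16,321,600 ≈ 2,080.2 × g
Target RCF = 0.5 × 2,080.2 ≈ 1,040.1 × g
Your rotor: r = 208 mm = 20.8 cm
1,040.1 = 1.118 × 10⁻⁵ × 20.8 × N²
N² = 1,040.1 / (23.2544 × 10⁻⁵) = 4,472,702
N ≈ √4,472,702 ≈ 2,114.9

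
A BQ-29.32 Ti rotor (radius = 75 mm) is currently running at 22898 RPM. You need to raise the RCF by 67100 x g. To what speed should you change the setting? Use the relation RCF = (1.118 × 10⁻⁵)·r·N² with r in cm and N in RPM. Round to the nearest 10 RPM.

36390 RPM

r = 75 mm = 7.5 cm
Current RCF = 1.118 × 10⁻⁵ × 7.5 × (22898)² = 1.118 × 10⁻⁵ × 7.5 × 524,318,404 ≈ 43,964.1 × g
Target RCF = 43,964.1 + 67,100 = 111,064.1 × g
N² = 111,064.1 / (8.385 × 10⁻⁵) = 1,324,556,947
N ≈ √1,324,556,947 ≈ 36,394.5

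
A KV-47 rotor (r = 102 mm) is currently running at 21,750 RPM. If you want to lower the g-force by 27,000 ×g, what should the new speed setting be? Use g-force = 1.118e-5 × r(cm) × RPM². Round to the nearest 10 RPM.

N₂ ≈ 15370 RPM

r = 102 mm = 10.2 cm
Current RCF = 1.118 × 10⁻⁵ × 10.2 × (21750)² = 1.118 × 10⁻⁵ × 10.2 × 473,062,500 ≈ 53,946.2 × g
Target RCF = 53,946.2 − 27,000 = 26,946.2 × g
N² = 26,946.2 / (11.4036 × 10⁻⁵) = 236,295,556
N ≈ √236,295,556 ≈ 15,371.9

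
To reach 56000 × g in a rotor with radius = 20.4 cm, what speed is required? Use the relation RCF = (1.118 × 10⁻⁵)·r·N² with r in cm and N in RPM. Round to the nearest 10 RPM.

N ≈ 15670 RPM

56,000 = 1.118 × 10⁻⁵ × 20.4 × N²
N² = 56,000 / (22.8072 × 10⁻⁵) = 245,536,497
N ≈ √245,536,497 ≈ 15,669.6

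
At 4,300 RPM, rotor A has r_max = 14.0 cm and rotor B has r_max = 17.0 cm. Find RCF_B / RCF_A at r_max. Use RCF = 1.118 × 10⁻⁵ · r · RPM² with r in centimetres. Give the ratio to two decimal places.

1.21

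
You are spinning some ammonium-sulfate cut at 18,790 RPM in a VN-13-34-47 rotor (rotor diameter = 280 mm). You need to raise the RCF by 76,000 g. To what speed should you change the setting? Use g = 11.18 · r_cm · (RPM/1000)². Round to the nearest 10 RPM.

28960 RPM

r = 280 mm / 2 = 140 mm = 14 cm
Current RCF = 11.18 × 14 × (18.79)² = 11.18 × 14 × 353.0641 ≈ 55,261.6 × g
Target RCF = 55,261.6 + 76,000 = 131,261.6 × g
(N/1000)² = 131,261.6 / 156.52 = 838.6251
N = 1000 × √838.6251 ≈ 28,959.0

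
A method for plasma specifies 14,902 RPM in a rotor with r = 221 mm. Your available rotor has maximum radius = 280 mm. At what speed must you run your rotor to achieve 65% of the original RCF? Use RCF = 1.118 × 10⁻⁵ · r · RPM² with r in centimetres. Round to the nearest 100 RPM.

Original rotor: r = 221 mm = 22.1 cm
RCF_original = 1.118 × 10⁻⁵ × 22.1 × (14902)² = 1.118 × 10⁻⁵ × 22.1 × 222,069,604 ≈ 54,868.5 × g
Target RCF = 0.65 × 54,868.5 ≈ 35,664.5 × g
Your rotor: r = 280 mm = 28.0 cm
35,664.5 = 1.118 × 10⁻⁵ × 28 × N²
N² = 35,664.5 / (31.304 × 10⁻⁵) = 113,929,530
N ≈ √113,929,530 ≈ 10,673.8

10700 RPM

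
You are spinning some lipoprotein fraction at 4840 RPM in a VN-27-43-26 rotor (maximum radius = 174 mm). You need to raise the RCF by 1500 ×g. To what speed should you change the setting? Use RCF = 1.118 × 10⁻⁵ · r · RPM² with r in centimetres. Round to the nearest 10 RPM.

r = 174 mm = 17.4 cm
Current RCF = 1.118 × 10⁻⁵ × 17.4 × (4840)² = 1.118 × 10⁻⁵ × 17.4 × 23,425,600 ≈ 4,557 × g
Target RCF = 4,557 + 1,500 = 6,057 × g
N² = 6,057 / (19.4532 × 10⁻⁵) = 31,136,265
N ≈ √31,136,265 ≈ 5,580.0

N₂ ≈ 5580 RPM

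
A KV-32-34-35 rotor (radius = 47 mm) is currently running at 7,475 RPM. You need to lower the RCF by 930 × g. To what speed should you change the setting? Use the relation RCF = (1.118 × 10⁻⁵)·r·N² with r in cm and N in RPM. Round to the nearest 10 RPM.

r = 47 mm = 4.7 cm
Current RCF = 1.118 × 10⁻⁵ × 4.7 × (7475)² = 1.118 × 10⁻⁵ × 4.7 × 55,875,625 ≈ 2,936 × g
Target RCF = 2,936 − 930 = 2,006 × g
N² = 2,006 / (5.2546 × 10⁻⁵) = 38,176,074
N ≈ √38,176,074 ≈ 6,178.7

6180 RPM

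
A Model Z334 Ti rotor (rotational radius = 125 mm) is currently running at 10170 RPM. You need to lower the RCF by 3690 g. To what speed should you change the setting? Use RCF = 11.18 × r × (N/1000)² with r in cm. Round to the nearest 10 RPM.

≈ 8780 RPM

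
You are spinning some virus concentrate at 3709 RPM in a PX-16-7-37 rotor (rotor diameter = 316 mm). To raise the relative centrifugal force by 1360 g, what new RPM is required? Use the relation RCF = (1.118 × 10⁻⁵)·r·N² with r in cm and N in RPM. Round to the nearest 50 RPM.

N₂ ≈ 4650 RPM

r = 316 mm / 2 = 158 mm = 15.8 cm
Current RCF = 1.118 × 10⁻⁵ × 15.8 × (3709)² = 1.118 × 10⁻⁵ × 15.8 × 13,756,681 ≈ 2,430 × g
Target RCF = 2,430 + 1,360 = 3,790 × g
N² = 3,790 / (17.6644 × 10⁻⁵) = 21,455,583
N ≈ √21,455,583 ≈ 4,632.0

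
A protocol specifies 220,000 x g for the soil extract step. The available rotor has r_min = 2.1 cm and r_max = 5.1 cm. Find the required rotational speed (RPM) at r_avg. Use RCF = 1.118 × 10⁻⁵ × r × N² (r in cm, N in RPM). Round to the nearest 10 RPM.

r_avg = (2.1 + 5.1) / 2 = 3.6 cm
RCF = 1.118 × 10⁻⁵ × r × N²
220,000 = 1.118 × 10⁻⁵ × 3.6 × N²
N² = 220,000 / (4.0248 × 10⁻⁵) = 5,466,110,117
N ≈ √5,466,110,117 ≈ 73,933.1

N ≈ 73930 RPM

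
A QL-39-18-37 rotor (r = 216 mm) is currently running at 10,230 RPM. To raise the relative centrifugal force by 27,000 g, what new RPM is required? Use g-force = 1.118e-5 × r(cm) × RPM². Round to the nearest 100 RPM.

r = 216 mm = 21.6 cm
Current RCF = 1.118 × 10⁻⁵ × 21.6 × (10230)² = 1.118 × 10⁻⁵ × 21.6 × 104,652,900 ≈ 25,272.4 × g
Target RCF = 25,272.4 + 27,000 = 52,272.4 × g
N² = 52,272.4 / (24.1488 × 10⁻⁵) = 216,459,617
N ≈ √216,459,617 ≈ 14,712.6

14700 RPM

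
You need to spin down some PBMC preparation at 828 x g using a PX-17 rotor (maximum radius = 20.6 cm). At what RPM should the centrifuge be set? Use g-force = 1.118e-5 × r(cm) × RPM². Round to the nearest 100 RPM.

RCF = 1.118 × 10⁻⁵ × r × N²
828 = 1.118 × 10⁻⁵ × 20.6 × N²
N² = 828 / (23.0308 × 10⁻⁵) = 3,595,186
N ≈ √3,595,186 ≈ 1,896.1

≈ 1900 RPM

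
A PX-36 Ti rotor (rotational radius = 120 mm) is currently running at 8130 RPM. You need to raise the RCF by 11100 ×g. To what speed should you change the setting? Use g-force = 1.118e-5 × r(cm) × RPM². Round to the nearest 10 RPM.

≈ 12200 RPM

r = 120 mm = 12.0 cm
Current RCF = 1.118 × 10⁻⁵ × 12 × (8130)² = 1.118 × 10⁻⁵ × 12 × 66,096,900 ≈ 8,867.6 × g
Target RCF = 8,867.6 + 11,100 = 19,967.6 × g
N² = 19,967.6 / (13.416 × 10⁻⁵) = 148,834,228
N ≈ √148,834,228 ≈ 12,199.8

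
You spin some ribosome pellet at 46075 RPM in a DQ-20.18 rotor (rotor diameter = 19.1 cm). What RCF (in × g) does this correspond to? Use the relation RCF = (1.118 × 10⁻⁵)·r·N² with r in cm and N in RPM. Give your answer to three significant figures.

r = 19.1 / 2 = 9.55 cm
RCF = 1.118 × 10⁻⁵ × 9.55 × (46075)² = 1.118 × 10⁻⁵ × 9.55 × 2,122,905,625 ≈ 226,660.5 × g

RCF ≈ 227000 × g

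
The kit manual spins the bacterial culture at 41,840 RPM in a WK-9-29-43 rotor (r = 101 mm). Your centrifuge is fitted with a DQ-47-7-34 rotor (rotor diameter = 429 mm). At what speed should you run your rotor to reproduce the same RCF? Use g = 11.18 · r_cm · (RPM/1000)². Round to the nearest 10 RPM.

≈ 28710 RPM

Original rotor: r = 101 mm = 10.1 cm
RCF_original = 11.18 × 10.1 × (41.84)² = 11.18 × 10.1 × 1,750.5856 ≈ 197,672.6 × g
Your rotor: r = 429 mm / 2 = 214.5 mm = 21.45 cm
197,672.6 = 11.18 × 21.45 × (N/1000)²
(N/1000)² = 197,672.6 / 239.811 = 824.285
N = 1000 × √824.285 ≈ 28,710.4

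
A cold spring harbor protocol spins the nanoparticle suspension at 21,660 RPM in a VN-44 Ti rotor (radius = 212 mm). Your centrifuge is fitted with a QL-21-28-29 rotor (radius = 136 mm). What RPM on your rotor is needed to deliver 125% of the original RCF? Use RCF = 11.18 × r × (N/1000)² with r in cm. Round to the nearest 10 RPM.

30240 RPM

Original rotor: r = 212 mm = 21.2 cm
RCF_original = 11.18 × 21.2 × (21.66)² = 11.18 × 21.2 × 469.1556 ≈ 111,197.4 × g
Target RCF = 1.25 × 111,197.4 ≈ 138,996.8 × g
Your rotor: r = 136 mm = 13.6 cm
138,996.8 = 11.18 × 13.6 × (N/1000)²
(N/1000)² = 138,996.8 / 152.048 = 914.1639
N = 1000 × √914.1639 ≈ 30,235.1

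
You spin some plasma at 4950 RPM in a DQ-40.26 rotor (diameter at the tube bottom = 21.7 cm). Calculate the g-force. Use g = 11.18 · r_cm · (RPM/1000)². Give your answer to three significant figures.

r = 21.7 / 2 = 10.85 cm
RCF = 11.18 × 10.85 × (4.95)² = 11.18 × 10.85 × 24.5025 ≈ 2,972.2 × g

RCF ≈ 2970 x g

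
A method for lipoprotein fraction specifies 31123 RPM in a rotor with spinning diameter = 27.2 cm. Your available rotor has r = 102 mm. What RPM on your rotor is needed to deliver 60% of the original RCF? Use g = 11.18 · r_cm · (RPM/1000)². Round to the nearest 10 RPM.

Original rotor: r = 27.2 / 2 = 13.6 cm
RCF_original = 11.18 × 13.6 × (31.123)² = 11.18 × 13.6 × 968.641129 ≈ 147,279.9 × g
Target RCF = 0.6 × 147,279.9 ≈ 88,367.9 × g
Your rotor: r = 102 mm = 10.2 cm
88,367.9 = 11.18 × 10.2 × (N/1000)²
(N/1000)² = 88,367.9 / 114.036 = 774.9123
N = 1000 × √774.9123 ≈ 27,837.2

≈ 27840 RPM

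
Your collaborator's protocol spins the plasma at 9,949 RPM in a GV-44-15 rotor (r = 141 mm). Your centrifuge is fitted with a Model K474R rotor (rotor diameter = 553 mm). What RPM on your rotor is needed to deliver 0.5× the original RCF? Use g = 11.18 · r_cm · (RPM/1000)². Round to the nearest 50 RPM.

Original rotor: r = 141 mm = 14.1 cm
RCF = 11.18 × r × (N/1000)²
RCF_original = 11.18 × 14.1 × (9.949)² = 11.18 × 14.1 × 98.982601 ≈ 15,603.4 × g
Target RCF = 0.5 × 15,603.4 ≈ 7,801.7 × g
Your rotor: r = 553 mm / 2 = 276.5 mm = 27.65 cm
7,801.7 = 11.18 × 27.65 × (N/1000)²
(N/1000)² = 7,801.7 / 309.127 = 25.23785
N = 1000 × √25.23785 ≈ 5,023.7

≈ 5000 RPM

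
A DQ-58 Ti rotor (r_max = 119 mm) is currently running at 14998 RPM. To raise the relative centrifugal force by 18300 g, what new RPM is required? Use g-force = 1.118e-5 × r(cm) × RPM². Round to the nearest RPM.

19039 RPM

r = 119 mm = 11.9 cm
Current RCF = 1.118 × 10⁻⁵ × 11.9 × (14998)² = 1.118 × 10⁻⁵ × 11.9 × 224,940,004 ≈ 29,926.5 × g
Target RCF = 29,926.5 + 18,300 = 48,226.5 × g
N² = 48,226.5 / (13.3042 × 10⁻⁵) = 362,490,792
N ≈ √362,490,792 ≈ 19,039.2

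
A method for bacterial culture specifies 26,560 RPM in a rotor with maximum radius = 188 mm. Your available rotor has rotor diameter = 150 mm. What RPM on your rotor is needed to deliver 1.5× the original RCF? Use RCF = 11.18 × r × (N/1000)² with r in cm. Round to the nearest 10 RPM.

51500 RPM

Original rotor: r = 188 mm = 18.8 cm
RCF_original = 11.18 × 18.8 × (26.56)² = 11.18 × 18.8 × 705.4336 ≈ 148,270.9 × g
Target RCF = 1.5 × 148,270.9 ≈ 222,406.3 × g
Your rotor: r = 150 mm / 2 = 75 mm = 7.5 cm
222,406.3 = 11.18 × 7.5 × (N/1000)²
(N/1000)² = 222,406.3 / 83.85 = 2652.431
N = 1000 × √2652.431 ≈ 51,501.8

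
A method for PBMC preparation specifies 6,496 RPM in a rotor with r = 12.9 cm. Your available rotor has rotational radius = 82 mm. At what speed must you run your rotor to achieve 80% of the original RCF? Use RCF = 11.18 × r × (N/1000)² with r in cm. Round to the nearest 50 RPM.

≈ 7300 RPM

RCF_original = 11.18 × 12.9 × (6.496)² = 11.18 × 12.9 × 42.198016 ≈ 6,085.9 × g
Target RCF = 0.8 × 6,085.9 ≈ 4,868.7 × g
Your rotor: r = 82 mm = 8.2 cm
4,868.7 = 11.18 × 8.2 × (N/1000)²
(N/1000)² = 4,868.7 / 91.676 = 53.10768
N = 1000 × √53.10768 ≈ 7,287.5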